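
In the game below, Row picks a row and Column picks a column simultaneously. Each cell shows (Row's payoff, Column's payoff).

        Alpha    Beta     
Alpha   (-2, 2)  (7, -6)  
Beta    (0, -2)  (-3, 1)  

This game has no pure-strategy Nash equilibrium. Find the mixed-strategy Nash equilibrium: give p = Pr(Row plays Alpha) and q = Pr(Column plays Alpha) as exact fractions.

p = 3/11, q = 5/6

Each player's mixing probability is pinned down by making the *other* player indifferent.
Column indifferent between Alpha and Beta: p·2 + (1−p)·(-2) = p·(-6) + (1−p)·1 ⟹ (-2) + 4p = 1 + (-7)p ⟹ p = 3/11.
Row indifferent between Alpha and Beta: q·(-2) + (1−q)·7 = q·0 + (1−q)·(-3) ⟹ 7 + (-9)q = (-3) + 3q ⟹ q = 5/6.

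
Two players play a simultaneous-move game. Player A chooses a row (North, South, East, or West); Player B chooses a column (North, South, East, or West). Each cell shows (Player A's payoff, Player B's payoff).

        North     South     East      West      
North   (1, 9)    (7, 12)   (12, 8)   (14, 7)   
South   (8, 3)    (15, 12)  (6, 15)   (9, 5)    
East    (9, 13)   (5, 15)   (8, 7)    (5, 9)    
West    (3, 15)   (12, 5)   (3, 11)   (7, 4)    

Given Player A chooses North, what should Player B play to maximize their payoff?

South

With Player A fixed at North, Player B's payoffs are: North → 9, South → 12, East → 8, West → 7.
The maximum is 12, achieved by South.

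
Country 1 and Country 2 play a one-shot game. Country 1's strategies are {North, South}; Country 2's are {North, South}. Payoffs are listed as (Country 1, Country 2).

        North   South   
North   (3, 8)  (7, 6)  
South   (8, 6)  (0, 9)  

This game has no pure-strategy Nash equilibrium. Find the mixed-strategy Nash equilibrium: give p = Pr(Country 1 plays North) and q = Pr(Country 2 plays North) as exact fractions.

p = 3/5, q = 7/12

In a mixed NE each player is indifferent between their pure strategies, so the opponent's mix sets the indifference.
Country 2 indifferent between North and South: p·8 + (1−p)·6 = p·6 + (1−p)·9 ⟹ 6 + 2p = 9 + (-3)p ⟹ p = 3/5.
Country 1 indifferent between North and South: q·3 + (1−q)·7 = q·8 + (1−q)·0 ⟹ 7 + (-4)q = 0 + 8q ⟹ q = 7/12.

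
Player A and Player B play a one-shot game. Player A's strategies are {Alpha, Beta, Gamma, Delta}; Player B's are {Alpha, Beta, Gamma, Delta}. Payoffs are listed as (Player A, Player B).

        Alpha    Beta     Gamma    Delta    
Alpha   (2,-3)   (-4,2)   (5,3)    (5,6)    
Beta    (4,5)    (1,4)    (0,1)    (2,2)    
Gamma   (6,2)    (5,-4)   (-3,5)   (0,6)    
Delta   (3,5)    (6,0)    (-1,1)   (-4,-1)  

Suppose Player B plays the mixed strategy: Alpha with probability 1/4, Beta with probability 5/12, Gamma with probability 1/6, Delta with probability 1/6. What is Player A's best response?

Compute Player A's expected payoff from each pure strategy against the given mix.
Alpha: (1/4)·2 + (5/12)·(-4) + (1/6)·5 + (1/6)·5 = 1/2
Beta: (1/4)·4 + (5/12)·1 + (1/6)·0 + (1/6)·2 = 7/4
Gamma: (1/4)·6 + (5/12)·5 + (1/6)·(-3) + (1/6)·0 = 37/12
Delta: (1/4)·3 + (5/12)·6 + (1/6)·(-1) + (1/6)·(-4) = 29/12
Highest expected payoff is 37/12, from Gamma.

Gamma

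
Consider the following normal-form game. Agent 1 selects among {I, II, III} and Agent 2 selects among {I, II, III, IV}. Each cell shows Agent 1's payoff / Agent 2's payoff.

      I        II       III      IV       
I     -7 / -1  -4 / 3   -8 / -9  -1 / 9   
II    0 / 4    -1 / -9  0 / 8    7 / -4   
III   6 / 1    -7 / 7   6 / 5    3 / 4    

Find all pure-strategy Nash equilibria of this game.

Find each player's best response to every opponent strategy; NE are the intersections.
Agent 1's best responses — vs I: III (payoff 6); vs II: II (payoff -1); vs III: III (payoff 6); vs IV: II (payoff 7).
Agent 2's best responses — vs I: IV (payoff 9); vs II: III (payoff 8); vs III: II (payoff 7).
No cell has both players best-responding. For instance, Agent 1's best reply to II is II, but against II Agent 2 prefers III over II.

No pure-strategy Nash equilibrium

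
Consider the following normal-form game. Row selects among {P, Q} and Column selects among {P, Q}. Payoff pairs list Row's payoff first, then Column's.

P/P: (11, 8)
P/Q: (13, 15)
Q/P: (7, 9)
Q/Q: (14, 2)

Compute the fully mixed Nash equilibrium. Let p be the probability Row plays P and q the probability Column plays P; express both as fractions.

In a mixed NE each player is indifferent between their pure strategies, so the opponent's mix sets the indifference.
Column indifferent between P and Q: p·8 + (1−p)·9 = p·15 + (1−p)·2 ⟹ 9 + (-1)p = 2 + 13p ⟹ p = 1/2.
Row indifferent between P and Q: q·11 + (1−q)·13 = q·7 + (1−q)·14 ⟹ 13 + (-2)q = 14 + (-7)q ⟹ q = 1/5.

p = 1/2, q = 1/5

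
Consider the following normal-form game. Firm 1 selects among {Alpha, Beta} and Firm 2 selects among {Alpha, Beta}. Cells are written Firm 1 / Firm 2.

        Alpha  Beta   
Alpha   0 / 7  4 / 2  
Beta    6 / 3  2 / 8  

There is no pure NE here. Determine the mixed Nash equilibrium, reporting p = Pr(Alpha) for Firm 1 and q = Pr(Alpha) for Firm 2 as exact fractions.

p = 1/2, q = 1/4

Each player's mixing probability is pinned down by making the *other* player indifferent.
Firm 2 indifferent between Alpha and Beta: p·7 + (1−p)·3 = p·2 + (1−p)·8 ⟹ 3 + 4p = 8 + (-6)p ⟹ p = 1/2.
Firm 1 indifferent between Alpha and Beta: q·0 + (1−q)·4 = q·6 + (1−q)·2 ⟹ 4 + (-4)q = 2 + 4q ⟹ q = 1/4.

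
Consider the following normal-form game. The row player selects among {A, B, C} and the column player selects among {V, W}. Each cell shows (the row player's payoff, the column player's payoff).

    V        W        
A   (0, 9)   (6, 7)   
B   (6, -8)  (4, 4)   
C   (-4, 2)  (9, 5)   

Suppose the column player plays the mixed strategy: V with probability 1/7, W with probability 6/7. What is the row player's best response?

C

Compute the row player's expected payoff from each pure strategy against the given mix.
A: (1/7)·0 + (6/7)·6 = 36/7
B: (1/7)·6 + (6/7)·4 = 30/7
C: (1/7)·(-4) + (6/7)·9 = 50/7
Highest expected payoff is 50/7, from C.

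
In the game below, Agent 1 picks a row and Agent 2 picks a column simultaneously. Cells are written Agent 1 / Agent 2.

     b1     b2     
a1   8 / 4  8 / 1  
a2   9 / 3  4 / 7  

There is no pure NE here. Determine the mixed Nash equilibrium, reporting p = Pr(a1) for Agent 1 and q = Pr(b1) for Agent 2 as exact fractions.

p = 4/7, q = 4/5

Each player's mixing probability is pinned down by making the *other* player indifferent.
Agent 2 indifferent between b1 and b2: p·4 + (1−p)·3 = p·1 + (1−p)·7 ⟹ 3 + 1p = 7 + (-6)p ⟹ p = 4/7.
Agent 1 indifferent between a1 and a2: q·8 + (1−q)·8 = q·9 + (1−q)·4 ⟹ 8 + 0q = 4 + 5q ⟹ q = 4/5.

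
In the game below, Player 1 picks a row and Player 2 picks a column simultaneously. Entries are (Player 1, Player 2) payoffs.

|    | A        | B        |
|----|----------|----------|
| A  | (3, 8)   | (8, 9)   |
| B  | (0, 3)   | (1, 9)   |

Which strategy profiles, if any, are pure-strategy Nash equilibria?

A profile is a Nash equilibrium when each player is best-responding to the other.
Player 1's best responses — vs A: A (payoff 3); vs B: A (payoff 8).
Player 2's best responses — vs A: B (payoff 9); vs B: B (payoff 9).
The only mutual best response is (A, B); neither player gains by switching there.

(A, B)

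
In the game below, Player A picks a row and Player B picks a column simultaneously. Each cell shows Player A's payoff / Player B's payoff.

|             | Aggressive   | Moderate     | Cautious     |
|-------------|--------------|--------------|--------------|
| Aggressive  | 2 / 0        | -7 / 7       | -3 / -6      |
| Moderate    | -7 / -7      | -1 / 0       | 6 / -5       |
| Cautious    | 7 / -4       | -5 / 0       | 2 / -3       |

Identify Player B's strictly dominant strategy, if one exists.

Moderate

A strategy is strictly dominant if it gives Player B a strictly higher payoff than every other strategy, against every choice by the opponent.
Moderate strictly dominates: vs Aggressive: 7 > each of {0, -6}; vs Moderate: 0 > each of {-7, -5}; vs Cautious: 0 > each of {-4, -3}.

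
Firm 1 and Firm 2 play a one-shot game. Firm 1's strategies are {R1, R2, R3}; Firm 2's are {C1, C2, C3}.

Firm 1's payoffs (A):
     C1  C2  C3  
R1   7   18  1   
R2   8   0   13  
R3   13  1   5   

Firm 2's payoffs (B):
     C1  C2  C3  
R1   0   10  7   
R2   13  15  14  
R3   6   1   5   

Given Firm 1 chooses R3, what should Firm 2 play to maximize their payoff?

C1

With Firm 1 fixed at R3, Firm 2's payoffs are: C1 → 6, C2 → 1, C3 → 5.
The maximum is 6, achieved by C1.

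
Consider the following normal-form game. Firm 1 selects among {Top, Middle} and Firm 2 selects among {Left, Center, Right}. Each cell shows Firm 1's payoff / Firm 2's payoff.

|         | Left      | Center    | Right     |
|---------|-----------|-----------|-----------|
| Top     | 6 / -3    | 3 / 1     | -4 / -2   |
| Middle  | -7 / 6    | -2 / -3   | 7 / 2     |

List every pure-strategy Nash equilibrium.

(Top, Center)

A profile is a Nash equilibrium when each player is best-responding to the other.
Firm 1's best responses — vs Left: Top (payoff 6); vs Center: Top (payoff 3); vs Right: Middle (payoff 7).
Firm 2's best responses — vs Top: Center (payoff 1); vs Middle: Left (payoff 6).
The only mutual best response is (Top, Center); neither player gains by switching there.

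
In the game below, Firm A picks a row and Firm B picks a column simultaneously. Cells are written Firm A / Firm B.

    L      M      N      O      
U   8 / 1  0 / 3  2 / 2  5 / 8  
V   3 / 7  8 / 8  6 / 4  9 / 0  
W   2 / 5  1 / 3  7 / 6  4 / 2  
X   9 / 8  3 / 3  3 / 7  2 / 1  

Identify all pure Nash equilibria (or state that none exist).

Check mutual best responses: a cell is a NE iff neither player can gain by unilaterally deviating.
Firm A's best responses — vs L: X (payoff 9); vs M: V (payoff 8); vs N: W (payoff 7); vs O: V (payoff 9).
Firm B's best responses — vs U: O (payoff 8); vs V: M (payoff 8); vs W: N (payoff 6); vs X: L (payoff 8).
Mutual best responses occur at (V, M), (W, N), and (X, L); at each, neither player gains by switching.

(V, M), (W, N), and (X, L)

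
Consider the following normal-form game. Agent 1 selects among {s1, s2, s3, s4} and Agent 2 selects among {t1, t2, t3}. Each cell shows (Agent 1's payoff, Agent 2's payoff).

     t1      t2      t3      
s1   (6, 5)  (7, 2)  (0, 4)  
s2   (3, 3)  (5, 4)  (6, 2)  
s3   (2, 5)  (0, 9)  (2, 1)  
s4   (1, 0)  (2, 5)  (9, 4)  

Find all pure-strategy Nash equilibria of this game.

(s1, t1)

A profile is a Nash equilibrium when each player is best-responding to the other.
Agent 1's best responses — vs t1: s1 (payoff 6); vs t2: s1 (payoff 7); vs t3: s4 (payoff 9).
Agent 2's best responses — vs s1: t1 (payoff 5); vs s2: t2 (payoff 4); vs s3: t2 (payoff 9); vs s4: t2 (payoff 5).
The only mutual best response is (s1, t1); neither player gains by switching there.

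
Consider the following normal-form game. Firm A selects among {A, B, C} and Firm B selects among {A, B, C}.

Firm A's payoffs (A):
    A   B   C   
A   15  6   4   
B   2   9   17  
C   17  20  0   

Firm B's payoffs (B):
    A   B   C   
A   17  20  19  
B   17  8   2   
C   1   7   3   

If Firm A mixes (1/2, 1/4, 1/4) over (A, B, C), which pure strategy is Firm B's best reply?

Compute Firm B's expected payoff from each pure strategy against the given mix.
A: (1/2)·17 + (1/4)·17 + (1/4)·1 = 13
B: (1/2)·20 + (1/4)·8 + (1/4)·7 = 55/4
C: (1/2)·19 + (1/4)·2 + (1/4)·3 = 43/4
Highest expected payoff is 55/4, from B.

B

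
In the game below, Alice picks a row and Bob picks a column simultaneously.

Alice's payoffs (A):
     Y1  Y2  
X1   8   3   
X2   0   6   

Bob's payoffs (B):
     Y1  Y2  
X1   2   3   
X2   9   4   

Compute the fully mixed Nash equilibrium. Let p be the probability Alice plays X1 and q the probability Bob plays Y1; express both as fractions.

p = 5/6, q = 3/11

Each player's mixing probability is pinned down by making the *other* player indifferent.
Bob indifferent between Y1 and Y2: p·2 + (1−p)·9 = p·3 + (1−p)·4 ⟹ 9 + (-7)p = 4 + (-1)p ⟹ p = 5/6.
Alice indifferent between X1 and X2: q·8 + (1−q)·3 = q·0 + (1−q)·6 ⟹ 3 + 5q = 6 + (-6)q ⟹ q = 3/11.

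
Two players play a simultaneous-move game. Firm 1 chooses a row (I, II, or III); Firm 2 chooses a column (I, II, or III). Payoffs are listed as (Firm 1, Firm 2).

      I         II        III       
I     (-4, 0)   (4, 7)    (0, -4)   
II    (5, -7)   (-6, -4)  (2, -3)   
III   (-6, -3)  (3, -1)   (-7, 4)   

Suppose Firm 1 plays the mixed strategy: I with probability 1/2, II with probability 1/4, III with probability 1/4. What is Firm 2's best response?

II

Firm 2's best reply maximizes expected payoff against the mix.
I: (1/2)·0 + (1/4)·(-7) + (1/4)·(-3) = -5/2
II: (1/2)·7 + (1/4)·(-4) + (1/4)·(-1) = 9/4
III: (1/2)·(-4) + (1/4)·(-3) + (1/4)·4 = -7/4
Highest expected payoff is 9/4, from II.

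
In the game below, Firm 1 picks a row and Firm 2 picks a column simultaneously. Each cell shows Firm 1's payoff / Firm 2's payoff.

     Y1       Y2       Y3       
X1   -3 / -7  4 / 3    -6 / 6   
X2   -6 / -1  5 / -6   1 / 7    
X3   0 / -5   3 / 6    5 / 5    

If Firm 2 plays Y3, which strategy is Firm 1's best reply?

X3

With Firm 2 fixed at Y3, Firm 1's payoffs are: X1 → -6, X2 → 1, X3 → 5.
The maximum is 5, achieved by X3.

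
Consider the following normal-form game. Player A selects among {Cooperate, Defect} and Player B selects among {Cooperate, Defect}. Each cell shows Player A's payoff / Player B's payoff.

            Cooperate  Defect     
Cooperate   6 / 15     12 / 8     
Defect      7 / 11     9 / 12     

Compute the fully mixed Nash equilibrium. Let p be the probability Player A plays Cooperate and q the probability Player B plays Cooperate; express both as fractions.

In a mixed NE each player is indifferent between their pure strategies, so the opponent's mix sets the indifference.
Player B indifferent between Cooperate and Defect: p·15 + (1−p)·11 = p·8 + (1−p)·12 ⟹ 11 + 4p = 12 + (-4)p ⟹ p = 1/8.
Player A indifferent between Cooperate and Defect: q·6 + (1−q)·12 = q·7 + (1−q)·9 ⟹ 12 + (-6)q = 9 + (-2)q ⟹ q = 3/4.

p = 1/8, q = 3/4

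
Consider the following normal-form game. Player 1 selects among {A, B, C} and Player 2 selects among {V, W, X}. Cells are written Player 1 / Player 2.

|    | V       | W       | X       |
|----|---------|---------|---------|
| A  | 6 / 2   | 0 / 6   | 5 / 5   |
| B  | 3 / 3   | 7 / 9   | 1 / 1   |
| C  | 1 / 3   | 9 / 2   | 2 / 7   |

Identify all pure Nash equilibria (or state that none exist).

Check mutual best responses: a cell is a NE iff neither player can gain by unilaterally deviating.
Player 1's best responses — vs V: A (payoff 6); vs W: C (payoff 9); vs X: A (payoff 5).
Player 2's best responses — vs A: W (payoff 6); vs B: W (payoff 9); vs C: X (payoff 7).
No cell has both players best-responding. For instance, Player 1's best reply to X is A, but against A Player 2 prefers W over X.

No pure-strategy Nash equilibrium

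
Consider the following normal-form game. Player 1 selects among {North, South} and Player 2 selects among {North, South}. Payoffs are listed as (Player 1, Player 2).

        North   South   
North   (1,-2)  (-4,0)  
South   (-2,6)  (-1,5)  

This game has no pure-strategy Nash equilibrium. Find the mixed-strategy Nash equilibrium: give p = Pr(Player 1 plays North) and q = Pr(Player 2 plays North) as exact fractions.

p = 1/3, q = 1/2

Each player's mixing probability is pinned down by making the *other* player indifferent.
Player 2 indifferent between North and South: p·(-2) + (1−p)·6 = p·0 + (1−p)·5 ⟹ 6 + (-8)p = 5 + (-5)p ⟹ p = 1/3.
Player 1 indifferent between North and South: q·1 + (1−q)·(-4) = q·(-2) + (1−q)·(-1) ⟹ (-4) + 5q = (-1) + (-1)q ⟹ q = 1/2.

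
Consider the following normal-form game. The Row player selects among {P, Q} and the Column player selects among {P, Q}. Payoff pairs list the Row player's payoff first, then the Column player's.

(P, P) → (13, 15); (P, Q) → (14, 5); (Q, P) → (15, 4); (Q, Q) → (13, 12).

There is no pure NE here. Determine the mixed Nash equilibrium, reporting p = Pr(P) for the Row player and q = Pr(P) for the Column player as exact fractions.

p = 4/9, q = 1/3

Each player's mixing probability is pinned down by making the *other* player indifferent.
The Column player indifferent between P and Q: p·15 + (1−p)·4 = p·5 + (1−p)·12 ⟹ 4 + 11p = 12 + (-7)p ⟹ p = 4/9.
The Row player indifferent between P and Q: q·13 + (1−q)·14 = q·15 + (1−q)·13 ⟹ 14 + (-1)q = 13 + 2q ⟹ q = 1/3.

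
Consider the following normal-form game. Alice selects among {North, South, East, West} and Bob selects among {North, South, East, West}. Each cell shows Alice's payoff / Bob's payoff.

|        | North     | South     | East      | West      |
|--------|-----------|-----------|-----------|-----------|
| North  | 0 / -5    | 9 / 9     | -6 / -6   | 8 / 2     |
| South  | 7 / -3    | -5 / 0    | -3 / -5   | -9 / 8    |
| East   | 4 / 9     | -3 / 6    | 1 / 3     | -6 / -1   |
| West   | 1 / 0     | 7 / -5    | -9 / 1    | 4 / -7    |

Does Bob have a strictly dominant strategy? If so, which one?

Check whether one of Bob's strategies beats all alternatives regardless of what the opponent does.
North is not dominant: against North, South gives 9 > -5.
South is not dominant: against South, West gives 8 > 0.
East is not dominant: against North, North gives -5 > -6.
West is not dominant: against North, South gives 9 > 2.
No single strategy is best against every opponent action.

No strictly dominant strategy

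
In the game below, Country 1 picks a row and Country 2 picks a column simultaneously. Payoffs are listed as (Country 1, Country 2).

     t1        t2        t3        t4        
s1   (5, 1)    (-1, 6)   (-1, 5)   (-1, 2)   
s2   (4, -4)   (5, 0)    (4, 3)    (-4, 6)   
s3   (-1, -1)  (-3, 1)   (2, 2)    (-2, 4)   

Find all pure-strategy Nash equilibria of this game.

A profile is a Nash equilibrium when each player is best-responding to the other.
Country 1's best responses — vs t1: s1 (payoff 5); vs t2: s2 (payoff 5); vs t3: s2 (payoff 4); vs t4: s1 (payoff -1).
Country 2's best responses — vs s1: t2 (payoff 6); vs s2: t4 (payoff 6); vs s3: t4 (payoff 4).
No cell has both players best-responding. For instance, Country 1's best reply to t2 is s2, but against s2 Country 2 prefers t4 over t2.

None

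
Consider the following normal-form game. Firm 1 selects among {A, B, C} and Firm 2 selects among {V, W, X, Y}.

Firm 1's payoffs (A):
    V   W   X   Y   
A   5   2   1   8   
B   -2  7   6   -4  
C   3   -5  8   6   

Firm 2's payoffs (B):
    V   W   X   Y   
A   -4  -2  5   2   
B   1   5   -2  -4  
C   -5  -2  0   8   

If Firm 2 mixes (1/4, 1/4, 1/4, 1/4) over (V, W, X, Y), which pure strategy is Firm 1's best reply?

A

Firm 1's best reply maximizes expected payoff against the mix.
A: (1/4)·5 + (1/4)·2 + (1/4)·1 + (1/4)·8 = 4
B: (1/4)·(-2) + (1/4)·7 + (1/4)·6 + (1/4)·(-4) = 7/4
C: (1/4)·3 + (1/4)·(-5) + (1/4)·8 + (1/4)·6 = 3
Highest expected payoff is 4, from A.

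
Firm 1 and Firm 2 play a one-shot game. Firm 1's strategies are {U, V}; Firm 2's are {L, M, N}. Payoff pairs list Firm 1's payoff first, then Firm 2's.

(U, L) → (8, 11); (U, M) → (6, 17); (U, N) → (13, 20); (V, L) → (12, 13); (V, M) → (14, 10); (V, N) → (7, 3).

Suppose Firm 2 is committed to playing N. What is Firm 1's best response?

U

With Firm 2 fixed at N, Firm 1's payoffs are: U → 13, V → 7.
The maximum is 13, achieved by U.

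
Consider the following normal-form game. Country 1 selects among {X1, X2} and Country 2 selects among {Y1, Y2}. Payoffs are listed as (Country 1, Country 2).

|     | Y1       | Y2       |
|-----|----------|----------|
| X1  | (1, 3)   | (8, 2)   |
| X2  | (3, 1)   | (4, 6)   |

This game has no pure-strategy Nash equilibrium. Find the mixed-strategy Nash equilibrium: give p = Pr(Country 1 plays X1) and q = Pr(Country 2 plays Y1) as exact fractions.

p = 5/6, q = 2/3

Each player's mixing probability is pinned down by making the *other* player indifferent.
Country 2 indifferent between Y1 and Y2: p·3 + (1−p)·1 = p·2 + (1−p)·6 ⟹ 1 + 2p = 6 + (-4)p ⟹ p = 5/6.
Country 1 indifferent between X1 and X2: q·1 + (1−q)·8 = q·3 + (1−q)·4 ⟹ 8 + (-7)q = 4 + (-1)q ⟹ q = 2/3.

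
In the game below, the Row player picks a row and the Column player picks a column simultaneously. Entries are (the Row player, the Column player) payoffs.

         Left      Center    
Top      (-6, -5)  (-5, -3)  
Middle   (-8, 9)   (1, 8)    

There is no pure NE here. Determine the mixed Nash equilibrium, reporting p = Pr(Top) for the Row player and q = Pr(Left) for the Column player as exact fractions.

p = 1/3, q = 3/4

In a mixed NE each player is indifferent between their pure strategies, so the opponent's mix sets the indifference.
The Column player indifferent between Left and Center: p·(-5) + (1−p)·9 = p·(-3) + (1−p)·8 ⟹ 9 + (-14)p = 8 + (-11)p ⟹ p = 1/3.
The Row player indifferent between Top and Middle: q·(-6) + (1−q)·(-5) = q·(-8) + (1−q)·1 ⟹ (-5) + (-1)q = 1 + (-9)q ⟹ q = 3/4.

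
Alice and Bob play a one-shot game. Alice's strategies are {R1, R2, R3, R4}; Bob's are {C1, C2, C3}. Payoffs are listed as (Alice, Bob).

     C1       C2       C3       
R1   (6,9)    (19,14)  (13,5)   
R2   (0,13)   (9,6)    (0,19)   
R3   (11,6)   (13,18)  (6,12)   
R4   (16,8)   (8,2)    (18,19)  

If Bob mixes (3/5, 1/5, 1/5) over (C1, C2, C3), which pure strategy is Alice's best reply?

Alice's best reply maximizes expected payoff against the mix.
R1: (3/5)·6 + (1/5)·19 + (1/5)·13 = 10
R2: (3/5)·0 + (1/5)·9 + (1/5)·0 = 9/5
R3: (3/5)·11 + (1/5)·13 + (1/5)·6 = 52/5
R4: (3/5)·16 + (1/5)·8 + (1/5)·18 = 74/5
Highest expected payoff is 74/5, from R4.

R4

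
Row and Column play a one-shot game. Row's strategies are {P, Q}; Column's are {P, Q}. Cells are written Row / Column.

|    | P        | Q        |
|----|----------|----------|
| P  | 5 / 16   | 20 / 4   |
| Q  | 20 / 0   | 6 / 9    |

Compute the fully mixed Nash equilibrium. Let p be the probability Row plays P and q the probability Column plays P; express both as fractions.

Each player's mixing probability is pinned down by making the *other* player indifferent.
Column indifferent between P and Q: p·16 + (1−p)·0 = p·4 + (1−p)·9 ⟹ 0 + 16p = 9 + (-5)p ⟹ p = 3/7.
Row indifferent between P and Q: q·5 + (1−q)·20 = q·20 + (1−q)·6 ⟹ 20 + (-15)q = 6 + 14q ⟹ q = 14/29.

p = 3/7, q = 14/29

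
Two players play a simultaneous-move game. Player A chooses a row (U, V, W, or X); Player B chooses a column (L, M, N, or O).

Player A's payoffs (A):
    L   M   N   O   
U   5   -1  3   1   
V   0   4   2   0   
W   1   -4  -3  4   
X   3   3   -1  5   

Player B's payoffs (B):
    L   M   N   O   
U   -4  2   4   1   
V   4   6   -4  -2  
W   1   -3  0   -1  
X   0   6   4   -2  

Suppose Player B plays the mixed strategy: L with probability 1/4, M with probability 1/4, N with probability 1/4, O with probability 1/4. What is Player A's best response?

Player A's best reply maximizes expected payoff against the mix.
U: (1/4)·5 + (1/4)·(-1) + (1/4)·3 + (1/4)·1 = 2
V: (1/4)·0 + (1/4)·4 + (1/4)·2 + (1/4)·0 = 3/2
W: (1/4)·1 + (1/4)·(-4) + (1/4)·(-3) + (1/4)·4 = -1/2
X: (1/4)·3 + (1/4)·3 + (1/4)·(-1) + (1/4)·5 = 5/2
Highest expected payoff is 5/2, from X.

X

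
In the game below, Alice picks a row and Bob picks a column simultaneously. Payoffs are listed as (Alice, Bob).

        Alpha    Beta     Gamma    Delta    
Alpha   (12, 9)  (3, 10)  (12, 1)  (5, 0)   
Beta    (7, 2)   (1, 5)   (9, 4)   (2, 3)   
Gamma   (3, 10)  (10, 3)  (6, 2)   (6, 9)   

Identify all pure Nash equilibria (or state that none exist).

Check mutual best responses: a cell is a NE iff neither player can gain by unilaterally deviating.
Alice's best responses — vs Alpha: Alpha (payoff 12); vs Beta: Gamma (payoff 10); vs Gamma: Alpha (payoff 12); vs Delta: Gamma (payoff 6).
Bob's best responses — vs Alpha: Beta (payoff 10); vs Beta: Beta (payoff 5); vs Gamma: Alpha (payoff 10).
No cell has both players best-responding. For instance, Alice's best reply to Gamma is Alpha, but against Alpha Bob prefers Beta over Gamma.

None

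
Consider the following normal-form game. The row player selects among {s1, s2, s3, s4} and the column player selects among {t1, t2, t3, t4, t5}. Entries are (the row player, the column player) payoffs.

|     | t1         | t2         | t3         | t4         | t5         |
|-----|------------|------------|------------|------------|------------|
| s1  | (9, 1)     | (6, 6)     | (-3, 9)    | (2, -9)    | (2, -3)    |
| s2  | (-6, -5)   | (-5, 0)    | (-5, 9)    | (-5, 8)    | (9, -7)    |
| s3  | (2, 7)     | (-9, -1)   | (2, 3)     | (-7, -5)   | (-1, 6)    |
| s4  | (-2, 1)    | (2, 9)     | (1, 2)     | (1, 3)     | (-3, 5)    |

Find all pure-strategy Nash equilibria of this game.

None

Check mutual best responses: a cell is a NE iff neither player can gain by unilaterally deviating.
The row player's best responses — vs t1: s1 (payoff 9); vs t2: s1 (payoff 6); vs t3: s3 (payoff 2); vs t4: s1 (payoff 2); vs t5: s2 (payoff 9).
The column player's best responses — vs s1: t3 (payoff 9); vs s2: t3 (payoff 9); vs s3: t1 (payoff 7); vs s4: t2 (payoff 9).
No cell has both players best-responding. For instance, the row player's best reply to t5 is s2, but against s2 the column player prefers t3 over t5.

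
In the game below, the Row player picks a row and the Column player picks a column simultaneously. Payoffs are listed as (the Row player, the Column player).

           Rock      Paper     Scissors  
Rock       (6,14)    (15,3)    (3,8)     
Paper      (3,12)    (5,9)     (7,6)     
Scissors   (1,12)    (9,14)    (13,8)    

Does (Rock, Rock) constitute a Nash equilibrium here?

Holding the Column player at Rock: the Row player gets 6 from Rock, versus 3 from Paper, 1 from Scissors. No profitable deviation for the Row player.
Holding the Row player at Rock: the Column player gets 14 from Rock, versus 3 from Paper, 8 from Scissors. No profitable deviation for the Column player either.

Yes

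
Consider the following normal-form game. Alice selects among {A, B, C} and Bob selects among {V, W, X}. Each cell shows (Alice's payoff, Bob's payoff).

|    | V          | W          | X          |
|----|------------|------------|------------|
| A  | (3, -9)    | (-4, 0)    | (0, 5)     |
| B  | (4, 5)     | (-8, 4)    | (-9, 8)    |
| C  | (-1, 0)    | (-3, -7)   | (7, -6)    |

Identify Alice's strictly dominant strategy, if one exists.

Check whether one of Alice's strategies beats all alternatives regardless of what the opponent does.
A is not dominant: against V, B gives 4 > 3.
B is not dominant: against W, A gives -4 > -8.
C is not dominant: against V, A gives 3 > -1.
No single strategy is best against every opponent action.

No strictly dominant strategy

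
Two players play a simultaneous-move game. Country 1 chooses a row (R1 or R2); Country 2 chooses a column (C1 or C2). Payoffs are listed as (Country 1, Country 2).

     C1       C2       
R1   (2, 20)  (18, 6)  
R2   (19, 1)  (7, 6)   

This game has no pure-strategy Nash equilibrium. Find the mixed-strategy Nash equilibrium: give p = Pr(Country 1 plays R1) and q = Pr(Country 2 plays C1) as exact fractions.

Each player's mixing probability is pinned down by making the *other* player indifferent.
Country 2 indifferent between C1 and C2: p·20 + (1−p)·1 = p·6 + (1−p)·6 ⟹ 1 + 19p = 6 + 0p ⟹ p = 5/19.
Country 1 indifferent between R1 and R2: q·2 + (1−q)·18 = q·19 + (1−q)·7 ⟹ 18 + (-16)q = 7 + 12q ⟹ q = 11/28.

p = 5/19, q = 11/28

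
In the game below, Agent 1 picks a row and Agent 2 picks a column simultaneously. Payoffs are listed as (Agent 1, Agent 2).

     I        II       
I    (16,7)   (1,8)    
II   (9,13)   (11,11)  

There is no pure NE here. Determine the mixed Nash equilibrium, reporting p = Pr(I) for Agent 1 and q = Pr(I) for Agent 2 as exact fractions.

In a mixed NE each player is indifferent between their pure strategies, so the opponent's mix sets the indifference.
Agent 2 indifferent between I and II: p·7 + (1−p)·13 = p·8 + (1−p)·11 ⟹ 13 + (-6)p = 11 + (-3)p ⟹ p = 2/3.
Agent 1 indifferent between I and II: q·16 + (1−q)·1 = q·9 + (1−q)·11 ⟹ 1 + 15q = 11 + (-2)q ⟹ q = 10/17.

p = 2/3, q = 10/17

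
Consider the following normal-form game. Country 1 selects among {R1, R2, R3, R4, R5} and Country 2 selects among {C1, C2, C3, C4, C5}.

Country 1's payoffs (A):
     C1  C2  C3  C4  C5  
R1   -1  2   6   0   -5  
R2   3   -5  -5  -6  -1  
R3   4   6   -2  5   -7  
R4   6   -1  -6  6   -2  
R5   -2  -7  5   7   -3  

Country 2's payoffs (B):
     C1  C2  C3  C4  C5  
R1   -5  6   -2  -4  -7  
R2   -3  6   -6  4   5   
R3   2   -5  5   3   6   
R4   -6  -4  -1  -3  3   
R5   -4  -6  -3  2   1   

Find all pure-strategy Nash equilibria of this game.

Find each player's best response to every opponent strategy; NE are the intersections.
Country 1's best responses — vs C1: R4 (payoff 6); vs C2: R3 (payoff 6); vs C3: R1 (payoff 6); vs C4: R5 (payoff 7); vs C5: R2 (payoff -1).
Country 2's best responses — vs R1: C2 (payoff 6); vs R2: C2 (payoff 6); vs R3: C5 (payoff 6); vs R4: C5 (payoff 3); vs R5: C4 (payoff 2).
The only mutual best response is (R5, C4); neither player gains by switching there.

(R5, C4)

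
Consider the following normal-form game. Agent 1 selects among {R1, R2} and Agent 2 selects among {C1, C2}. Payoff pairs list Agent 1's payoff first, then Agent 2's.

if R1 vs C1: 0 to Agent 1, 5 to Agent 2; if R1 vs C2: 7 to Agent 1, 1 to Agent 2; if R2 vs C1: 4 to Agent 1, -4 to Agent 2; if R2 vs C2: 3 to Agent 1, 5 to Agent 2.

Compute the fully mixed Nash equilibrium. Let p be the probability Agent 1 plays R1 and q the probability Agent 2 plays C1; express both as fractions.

In a mixed NE each player is indifferent between their pure strategies, so the opponent's mix sets the indifference.
Agent 2 indifferent between C1 and C2: p·5 + (1−p)·(-4) = p·1 + (1−p)·5 ⟹ (-4) + 9p = 5 + (-4)p ⟹ p = 9/13.
Agent 1 indifferent between R1 and R2: q·0 + (1−q)·7 = q·4 + (1−q)·3 ⟹ 7 + (-7)q = 3 + 1q ⟹ q = 1/2.

p = 9/13, q = 1/2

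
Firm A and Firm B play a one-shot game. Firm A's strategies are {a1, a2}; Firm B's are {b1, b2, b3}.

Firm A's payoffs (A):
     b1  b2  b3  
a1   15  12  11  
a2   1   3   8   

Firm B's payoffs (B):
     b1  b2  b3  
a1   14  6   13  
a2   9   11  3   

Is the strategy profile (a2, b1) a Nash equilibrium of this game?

Holding Firm B at b1: Firm A gets 1 from a2 but could get 15 by switching to a1. Firm A has a profitable deviation.

No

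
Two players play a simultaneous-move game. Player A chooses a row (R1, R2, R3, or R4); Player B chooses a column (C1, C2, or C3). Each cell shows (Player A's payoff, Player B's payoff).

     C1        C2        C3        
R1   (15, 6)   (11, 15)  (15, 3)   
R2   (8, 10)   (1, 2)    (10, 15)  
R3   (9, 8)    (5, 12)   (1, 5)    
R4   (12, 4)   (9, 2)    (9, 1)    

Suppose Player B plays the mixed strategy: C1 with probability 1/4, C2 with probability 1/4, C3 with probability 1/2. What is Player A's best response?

Compute Player A's expected payoff from each pure strategy against the given mix.
R1: (1/4)·15 + (1/4)·11 + (1/2)·15 = 14
R2: (1/4)·8 + (1/4)·1 + (1/2)·10 = 29/4
R3: (1/4)·9 + (1/4)·5 + (1/2)·1 = 4
R4: (1/4)·12 + (1/4)·9 + (1/2)·9 = 39/4
Highest expected payoff is 14, from R1.

R1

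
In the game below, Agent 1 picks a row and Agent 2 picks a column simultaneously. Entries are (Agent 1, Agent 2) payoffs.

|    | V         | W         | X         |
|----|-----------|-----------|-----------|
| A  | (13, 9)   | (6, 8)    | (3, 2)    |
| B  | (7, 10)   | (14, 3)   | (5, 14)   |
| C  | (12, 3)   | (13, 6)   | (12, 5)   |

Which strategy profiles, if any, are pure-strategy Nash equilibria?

(A, V)

Check mutual best responses: a cell is a NE iff neither player can gain by unilaterally deviating.
Agent 1's best responses — vs V: A (payoff 13); vs W: B (payoff 14); vs X: C (payoff 12).
Agent 2's best responses — vs A: V (payoff 9); vs B: X (payoff 14); vs C: W (payoff 6).
The only mutual best response is (A, V); neither player gains by switching there.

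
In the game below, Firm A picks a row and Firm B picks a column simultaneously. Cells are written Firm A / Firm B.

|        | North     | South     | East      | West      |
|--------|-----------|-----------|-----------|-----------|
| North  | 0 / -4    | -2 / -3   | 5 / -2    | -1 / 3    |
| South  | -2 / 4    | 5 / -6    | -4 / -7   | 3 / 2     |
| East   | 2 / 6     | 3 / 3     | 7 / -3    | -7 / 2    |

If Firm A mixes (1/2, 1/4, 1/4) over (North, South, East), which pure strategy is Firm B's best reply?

Firm B's best reply maximizes expected payoff against the mix.
North: (1/2)·(-4) + (1/4)·4 + (1/4)·6 = 1/2
South: (1/2)·(-3) + (1/4)·(-6) + (1/4)·3 = -9/4
East: (1/2)·(-2) + (1/4)·(-7) + (1/4)·(-3) = -7/2
West: (1/2)·3 + (1/4)·2 + (1/4)·2 = 5/2
Highest expected payoff is 5/2, from West.

West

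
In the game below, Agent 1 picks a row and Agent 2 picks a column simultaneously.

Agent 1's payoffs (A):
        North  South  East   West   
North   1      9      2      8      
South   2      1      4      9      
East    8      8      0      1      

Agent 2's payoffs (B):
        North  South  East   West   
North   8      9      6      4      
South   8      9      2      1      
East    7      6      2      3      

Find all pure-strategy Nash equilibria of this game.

(North, South) and (East, North)

Check mutual best responses: a cell is a NE iff neither player can gain by unilaterally deviating.
Agent 1's best responses — vs North: East (payoff 8); vs South: North (payoff 9); vs East: South (payoff 4); vs West: South (payoff 9).
Agent 2's best responses — vs North: South (payoff 9); vs South: South (payoff 9); vs East: North (payoff 7).
Mutual best responses occur at (North, South) and (East, North); at each, neither player gains by switching.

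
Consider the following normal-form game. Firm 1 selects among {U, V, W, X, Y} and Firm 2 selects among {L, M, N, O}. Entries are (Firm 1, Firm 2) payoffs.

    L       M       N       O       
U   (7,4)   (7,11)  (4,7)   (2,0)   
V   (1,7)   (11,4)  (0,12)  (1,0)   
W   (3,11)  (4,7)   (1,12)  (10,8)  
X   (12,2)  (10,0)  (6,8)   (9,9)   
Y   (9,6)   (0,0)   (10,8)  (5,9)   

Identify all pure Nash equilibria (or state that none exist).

There is no pure-strategy Nash equilibrium

A profile is a Nash equilibrium when each player is best-responding to the other.
Firm 1's best responses — vs L: X (payoff 12); vs M: V (payoff 11); vs N: Y (payoff 10); vs O: W (payoff 10).
Firm 2's best responses — vs U: M (payoff 11); vs V: N (payoff 12); vs W: N (payoff 12); vs X: O (payoff 9); vs Y: O (payoff 9).
No cell has both players best-responding. For instance, Firm 1's best reply to N is Y, but against Y Firm 2 prefers O over N.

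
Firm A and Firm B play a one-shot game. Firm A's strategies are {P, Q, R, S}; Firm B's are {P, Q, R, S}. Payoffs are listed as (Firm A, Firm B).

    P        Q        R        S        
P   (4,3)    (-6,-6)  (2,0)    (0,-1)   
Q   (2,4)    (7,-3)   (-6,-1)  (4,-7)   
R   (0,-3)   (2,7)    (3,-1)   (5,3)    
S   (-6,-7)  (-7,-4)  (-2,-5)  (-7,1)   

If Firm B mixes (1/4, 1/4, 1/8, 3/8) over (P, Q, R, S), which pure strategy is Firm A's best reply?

Compute Firm A's expected payoff from each pure strategy against the given mix.
P: (1/4)·4 + (1/4)·(-6) + (1/8)·2 + (3/8)·0 = -1/4
Q: (1/4)·2 + (1/4)·7 + (1/8)·(-6) + (3/8)·4 = 3
R: (1/4)·0 + (1/4)·2 + (1/8)·3 + (3/8)·5 = 11/4
S: (1/4)·(-6) + (1/4)·(-7) + (1/8)·(-2) + (3/8)·(-7) = -49/8
Highest expected payoff is 3, from Q.

Q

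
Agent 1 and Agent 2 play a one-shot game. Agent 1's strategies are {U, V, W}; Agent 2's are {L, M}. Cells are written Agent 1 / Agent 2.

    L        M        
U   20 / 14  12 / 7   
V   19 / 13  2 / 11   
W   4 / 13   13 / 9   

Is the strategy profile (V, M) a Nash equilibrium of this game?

No

Holding Agent 2 at M: Agent 1 gets 2 from V but could get 13 by switching to W. Agent 1 has a profitable deviation.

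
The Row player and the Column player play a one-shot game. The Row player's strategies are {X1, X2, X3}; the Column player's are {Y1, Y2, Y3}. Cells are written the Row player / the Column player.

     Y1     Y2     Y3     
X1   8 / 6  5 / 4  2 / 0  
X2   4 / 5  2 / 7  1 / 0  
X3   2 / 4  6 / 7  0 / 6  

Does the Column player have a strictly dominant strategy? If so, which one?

A strategy is strictly dominant if it gives the Column player a strictly higher payoff than every other strategy, against every choice by the opponent.
Y1 is not dominant: against X2, Y2 gives 7 > 5.
Y2 is not dominant: against X1, Y1 gives 6 > 4.
Y3 is not dominant: against X1, Y1 gives 6 > 0.
No single strategy is best against every opponent action.

No strictly dominant strategy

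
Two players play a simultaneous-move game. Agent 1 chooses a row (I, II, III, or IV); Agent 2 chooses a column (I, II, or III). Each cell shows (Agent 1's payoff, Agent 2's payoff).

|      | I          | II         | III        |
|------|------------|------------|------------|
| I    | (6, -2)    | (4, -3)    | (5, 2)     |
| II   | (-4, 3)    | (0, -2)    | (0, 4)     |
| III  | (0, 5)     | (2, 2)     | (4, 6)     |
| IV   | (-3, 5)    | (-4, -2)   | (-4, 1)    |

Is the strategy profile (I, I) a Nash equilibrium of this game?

No

Holding Agent 2 at I: Agent 1 gets 6 from I, versus -4 from II, 0 from III, -3 from IV. No profitable deviation for Agent 1.
Holding Agent 1 at I: Agent 2 gets -2 from I but could get 2 by switching to III. Agent 2 has a profitable deviation.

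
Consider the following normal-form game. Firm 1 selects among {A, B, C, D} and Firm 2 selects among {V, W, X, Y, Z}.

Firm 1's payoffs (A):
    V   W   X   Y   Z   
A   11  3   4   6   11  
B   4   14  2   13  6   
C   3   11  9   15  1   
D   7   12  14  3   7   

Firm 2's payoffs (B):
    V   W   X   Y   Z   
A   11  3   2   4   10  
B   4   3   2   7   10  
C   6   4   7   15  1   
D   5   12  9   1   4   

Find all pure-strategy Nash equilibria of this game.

Find each player's best response to every opponent strategy; NE are the intersections.
Firm 1's best responses — vs V: A (payoff 11); vs W: B (payoff 14); vs X: D (payoff 14); vs Y: C (payoff 15); vs Z: A (payoff 11).
Firm 2's best responses — vs A: V (payoff 11); vs B: Z (payoff 10); vs C: Y (payoff 15); vs D: W (payoff 12).
Mutual best responses occur at (A, V) and (C, Y); at each, neither player gains by switching.

(A, V) and (C, Y)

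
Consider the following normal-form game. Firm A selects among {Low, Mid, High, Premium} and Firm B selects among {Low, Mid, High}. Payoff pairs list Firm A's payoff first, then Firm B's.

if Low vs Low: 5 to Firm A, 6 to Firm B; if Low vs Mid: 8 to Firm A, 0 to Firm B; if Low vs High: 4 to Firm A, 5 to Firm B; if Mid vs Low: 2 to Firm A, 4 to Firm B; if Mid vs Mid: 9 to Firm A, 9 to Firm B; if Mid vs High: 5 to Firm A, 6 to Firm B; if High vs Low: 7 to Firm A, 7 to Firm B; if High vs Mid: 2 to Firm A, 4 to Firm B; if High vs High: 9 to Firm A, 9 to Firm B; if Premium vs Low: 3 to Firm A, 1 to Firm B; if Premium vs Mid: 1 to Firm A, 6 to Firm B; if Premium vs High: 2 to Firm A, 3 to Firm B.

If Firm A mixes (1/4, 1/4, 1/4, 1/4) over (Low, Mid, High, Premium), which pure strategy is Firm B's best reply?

High

Firm B's best reply maximizes expected payoff against the mix.
Low: (1/4)·6 + (1/4)·4 + (1/4)·7 + (1/4)·1 = 9/2
Mid: (1/4)·0 + (1/4)·9 + (1/4)·4 + (1/4)·6 = 19/4
High: (1/4)·5 + (1/4)·6 + (1/4)·9 + (1/4)·3 = 23/4
Highest expected payoff is 23/4, from High.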